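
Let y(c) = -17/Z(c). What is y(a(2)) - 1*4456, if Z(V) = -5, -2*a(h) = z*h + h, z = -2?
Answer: -22263/5 ≈ -4452.6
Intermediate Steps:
a(h) = h/2 (a(h) = -(-2*h + h)/2 = -(-1)*h/2 = h/2)
y(c) = 17/5 (y(c) = -17/(-5) = -17*(-⅕) = 17/5)
y(a(2)) - 1*4456 = 17/5 - 1*4456 = 17/5 - 4456 = -22263/5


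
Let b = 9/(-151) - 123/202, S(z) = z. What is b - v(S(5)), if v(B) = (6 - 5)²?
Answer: -50893/30502 ≈ -1.6685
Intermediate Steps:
b = -20391/30502 (b = 9*(-1/151) - 123*1/202 = -9/151 - 123/202 = -20391/30502 ≈ -0.66851)
v(B) = 1 (v(B) = 1² = 1)
b - v(S(5)) = -20391/30502 - 1*1 = -20391/30502 - 1 = -50893/30502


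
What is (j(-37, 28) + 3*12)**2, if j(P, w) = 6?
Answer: 1764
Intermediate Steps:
(j(-37, 28) + 3*12)**2 = (6 + 3*12)**2 = (6 + 36)**2 = 42**2 = 1764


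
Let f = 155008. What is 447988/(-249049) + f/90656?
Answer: -62756648/705555817 ≈ -0.088946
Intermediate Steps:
447988/(-249049) + f/90656 = 447988/(-249049) + 155008/90656 = 447988*(-1/249049) + 155008*(1/90656) = -447988/249049 + 4844/2833 = -62756648/705555817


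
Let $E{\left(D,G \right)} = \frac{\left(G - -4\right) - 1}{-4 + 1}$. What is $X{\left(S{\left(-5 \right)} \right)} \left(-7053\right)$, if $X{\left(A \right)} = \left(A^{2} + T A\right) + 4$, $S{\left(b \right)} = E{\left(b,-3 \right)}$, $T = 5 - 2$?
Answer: $-28212$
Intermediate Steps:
$T = 3$
$E{\left(D,G \right)} = -1 - \frac{G}{3}$ ($E{\left(D,G \right)} = \frac{\left(G + 4\right) - 1}{-3} = \left(\left(4 + G\right) - 1\right) \left(- \frac{1}{3}\right) = \left(3 + G\right) \left(- \frac{1}{3}\right) = -1 - \frac{G}{3}$)
$S{\left(b \right)} = 0$ ($S{\left(b \right)} = -1 - -1 = -1 + 1 = 0$)
$X{\left(A \right)} = 4 + A^{2} + 3 A$ ($X{\left(A \right)} = \left(A^{2} + 3 A\right) + 4 = 4 + A^{2} + 3 A$)
$X{\left(S{\left(-5 \right)} \right)} \left(-7053\right) = \left(4 + 0^{2} + 3 \cdot 0\right) \left(-7053\right) = \left(4 + 0 + 0\right) \left(-7053\right) = 4 \left(-7053\right) = -28212$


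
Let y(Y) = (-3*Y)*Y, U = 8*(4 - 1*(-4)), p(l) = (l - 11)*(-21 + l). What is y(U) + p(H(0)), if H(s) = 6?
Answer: -12213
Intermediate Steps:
p(l) = (-21 + l)*(-11 + l) (p(l) = (-11 + l)*(-21 + l) = (-21 + l)*(-11 + l))
U = 64 (U = 8*(4 + 4) = 8*8 = 64)
y(Y) = -3*Y**2
y(U) + p(H(0)) = -3*64**2 + (231 + 6**2 - 32*6) = -3*4096 + (231 + 36 - 192) = -12288 + 75 = -12213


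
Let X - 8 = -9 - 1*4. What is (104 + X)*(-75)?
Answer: -7425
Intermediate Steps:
X = -5 (X = 8 + (-9 - 1*4) = 8 + (-9 - 4) = 8 - 13 = -5)
(104 + X)*(-75) = (104 - 5)*(-75) = 99*(-75) = -7425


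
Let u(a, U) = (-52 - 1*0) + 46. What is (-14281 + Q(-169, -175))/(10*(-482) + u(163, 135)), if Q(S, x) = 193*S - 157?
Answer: 47055/4826 ≈ 9.7503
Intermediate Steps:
Q(S, x) = -157 + 193*S
u(a, U) = -6 (u(a, U) = (-52 + 0) + 46 = -52 + 46 = -6)
(-14281 + Q(-169, -175))/(10*(-482) + u(163, 135)) = (-14281 + (-157 + 193*(-169)))/(10*(-482) - 6) = (-14281 + (-157 - 32617))/(-4820 - 6) = (-14281 - 32774)/(-4826) = -47055*(-1/4826) = 47055/4826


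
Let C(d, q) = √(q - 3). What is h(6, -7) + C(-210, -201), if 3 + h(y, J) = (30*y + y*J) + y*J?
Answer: 93 + 2*I*√51 ≈ 93.0 + 14.283*I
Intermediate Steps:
h(y, J) = -3 + 30*y + 2*J*y (h(y, J) = -3 + ((30*y + y*J) + y*J) = -3 + ((30*y + J*y) + J*y) = -3 + (30*y + 2*J*y) = -3 + 30*y + 2*J*y)
C(d, q) = √(-3 + q)
h(6, -7) + C(-210, -201) = (-3 + 30*6 + 2*(-7)*6) + √(-3 - 201) = (-3 + 180 - 84) + √(-204) = 93 + 2*I*√51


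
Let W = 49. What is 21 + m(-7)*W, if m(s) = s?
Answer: -322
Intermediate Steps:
21 + m(-7)*W = 21 - 7*49 = 21 - 343 = -322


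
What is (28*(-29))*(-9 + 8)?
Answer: 812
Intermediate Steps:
(28*(-29))*(-9 + 8) = -812*(-1) = 812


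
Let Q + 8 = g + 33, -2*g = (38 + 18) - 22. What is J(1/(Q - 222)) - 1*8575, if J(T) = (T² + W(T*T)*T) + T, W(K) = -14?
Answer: -392697917/45796 ≈ -8574.9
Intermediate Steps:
g = -17 (g = -((38 + 18) - 22)/2 = -(56 - 22)/2 = -½*34 = -17)
Q = 8 (Q = -8 + (-17 + 33) = -8 + 16 = 8)
J(T) = T² - 13*T (J(T) = (T² - 14*T) + T = T² - 13*T)
J(1/(Q - 222)) - 1*8575 = (-13 + 1/(8 - 222))/(8 - 222) - 1*8575 = (-13 + 1/(-214))/(-214) - 8575 = -(-13 - 1/214)/214 - 8575 = -1/214*(-2783/214) - 8575 = 2783/45796 - 8575 = -392697917/45796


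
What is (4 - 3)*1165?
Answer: 1165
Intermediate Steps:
(4 - 3)*1165 = 1*1165 = 1165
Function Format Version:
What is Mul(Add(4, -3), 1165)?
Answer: 1165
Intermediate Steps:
Mul(Add(4, -3), 1165) = Mul(1, 1165) = 1165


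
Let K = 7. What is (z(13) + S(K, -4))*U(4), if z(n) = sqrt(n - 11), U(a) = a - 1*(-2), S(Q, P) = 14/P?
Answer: -21 + 6*sqrt(2) ≈ -12.515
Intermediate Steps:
U(a) = 2 + a (U(a) = a + 2 = 2 + a)
z(n) = sqrt(-11 + n)
(z(13) + S(K, -4))*U(4) = (sqrt(-11 + 13) + 14/(-4))*(2 + 4) = (sqrt(2) + 14*(-1/4))*6 = (sqrt(2) - 7/2)*6 = (-7/2 + sqrt(2))*6 = -21 + 6*sqrt(2)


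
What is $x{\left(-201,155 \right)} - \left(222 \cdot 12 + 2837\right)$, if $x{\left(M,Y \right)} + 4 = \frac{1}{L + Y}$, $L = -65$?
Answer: $- \frac{495449}{90} \approx -5505.0$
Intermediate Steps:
$x{\left(M,Y \right)} = -4 + \frac{1}{-65 + Y}$
$x{\left(-201,155 \right)} - \left(222 \cdot 12 + 2837\right) = \frac{261 - 620}{-65 + 155} - \left(222 \cdot 12 + 2837\right) = \frac{261 - 620}{90} - \left(2664 + 2837\right) = \frac{1}{90} \left(-359\right) - 5501 = - \frac{359}{90} - 5501 = - \frac{495449}{90}$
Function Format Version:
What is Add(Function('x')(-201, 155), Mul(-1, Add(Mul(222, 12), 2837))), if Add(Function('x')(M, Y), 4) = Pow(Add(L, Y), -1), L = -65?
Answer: Rational(-495449, 90) ≈ -5505.0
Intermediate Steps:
Function('x')(M, Y) = Add(-4, Pow(Add(-65, Y), -1))
Add(Function('x')(-201, 155), Mul(-1, Add(Mul(222, 12), 2837))) = Add(Mul(Pow(Add(-65, 155), -1), Add(261, Mul(-4, 155))), Mul(-1, Add(Mul(222, 12), 2837))) = Add(Mul(Pow(90, -1), Add(261, -620)), Mul(-1, Add(2664, 2837))) = Add(Mul(Rational(1, 90), -359), Mul(-1, 5501)) = Add(Rational(-359, 90), -5501) = Rational(-495449, 90)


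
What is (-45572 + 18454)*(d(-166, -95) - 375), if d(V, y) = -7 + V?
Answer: 14860664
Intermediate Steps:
(-45572 + 18454)*(d(-166, -95) - 375) = (-45572 + 18454)*((-7 - 166) - 375) = -27118*(-173 - 375) = -27118*(-548) = 14860664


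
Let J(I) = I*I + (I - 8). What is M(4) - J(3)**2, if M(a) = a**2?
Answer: 0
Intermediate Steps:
J(I) = -8 + I + I**2 (J(I) = I**2 + (-8 + I) = -8 + I + I**2)
M(4) - J(3)**2 = 4**2 - (-8 + 3 + 3**2)**2 = 16 - (-8 + 3 + 9)**2 = 16 - 1*4**2 = 16 - 1*16 = 16 - 16 = 0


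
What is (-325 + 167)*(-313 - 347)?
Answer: 104280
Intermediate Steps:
(-325 + 167)*(-313 - 347) = -158*(-660) = 104280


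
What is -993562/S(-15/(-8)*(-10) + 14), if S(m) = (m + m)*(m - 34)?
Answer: -7948496/2945 ≈ -2699.0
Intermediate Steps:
S(m) = 2*m*(-34 + m) (S(m) = (2*m)*(-34 + m) = 2*m*(-34 + m))
-993562/S(-15/(-8)*(-10) + 14) = -993562*1/(2*(-34 + (-15/(-8)*(-10) + 14))*(-15/(-8)*(-10) + 14)) = -993562*1/(2*(-34 + (-15*(-⅛)*(-10) + 14))*(-15*(-⅛)*(-10) + 14)) = -993562*1/(2*(-34 + ((15/8)*(-10) + 14))*((15/8)*(-10) + 14)) = -993562*1/(2*(-34 + (-75/4 + 14))*(-75/4 + 14)) = -993562*(-2/(19*(-34 - 19/4))) = -993562/(2*(-19/4)*(-155/4)) = -993562/2945/8 = -993562*8/2945 = -7948496/2945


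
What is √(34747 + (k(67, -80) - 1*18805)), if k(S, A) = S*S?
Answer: √20431 ≈ 142.94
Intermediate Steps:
k(S, A) = S²
√(34747 + (k(67, -80) - 1*18805)) = √(34747 + (67² - 1*18805)) = √(34747 + (4489 - 18805)) = √(34747 - 14316) = √20431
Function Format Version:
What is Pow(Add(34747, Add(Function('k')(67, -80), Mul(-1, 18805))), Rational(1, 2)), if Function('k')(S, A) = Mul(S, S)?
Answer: Pow(20431, Rational(1, 2)) ≈ 142.94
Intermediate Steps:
Function('k')(S, A) = Pow(S, 2)
Pow(Add(34747, Add(Function('k')(67, -80), Mul(-1, 18805))), Rational(1, 2)) = Pow(Add(34747, Add(Pow(67, 2), Mul(-1, 18805))), Rational(1, 2)) = Pow(Add(34747, Add(4489, -18805)), Rational(1, 2)) = Pow(Add(34747, -14316), Rational(1, 2)) = Pow(20431, Rational(1, 2))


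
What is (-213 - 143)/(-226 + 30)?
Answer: 89/49 ≈ 1.8163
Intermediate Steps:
(-213 - 143)/(-226 + 30) = -356/(-196) = -356*(-1/196) = 89/49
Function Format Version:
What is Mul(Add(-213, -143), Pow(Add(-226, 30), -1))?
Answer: Rational(89, 49) ≈ 1.8163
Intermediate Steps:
Mul(Add(-213, -143), Pow(Add(-226, 30), -1)) = Mul(-356, Pow(-196, -1)) = Mul(-356, Rational(-1, 196)) = Rational(89, 49)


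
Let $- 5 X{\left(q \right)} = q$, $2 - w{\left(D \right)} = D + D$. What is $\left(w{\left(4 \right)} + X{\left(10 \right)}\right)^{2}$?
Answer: $64$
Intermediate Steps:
$w{\left(D \right)} = 2 - 2 D$ ($w{\left(D \right)} = 2 - \left(D + D\right) = 2 - 2 D$)
$X{\left(q \right)} = - \frac{q}{5}$
$\left(w{\left(4 \right)} + X{\left(10 \right)}\right)^{2} = \left(\left(2 - 8\right) - 2\right)^{2} = \left(-6 - 2\right)^{2} = \left(-8\right)^{2} = 64$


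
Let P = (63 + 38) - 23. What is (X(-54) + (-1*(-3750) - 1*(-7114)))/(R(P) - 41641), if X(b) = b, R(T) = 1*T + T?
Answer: -2162/8297 ≈ -0.26058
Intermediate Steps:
P = 78 (P = 101 - 23 = 78)
R(T) = 2*T (R(T) = T + T = 2*T)
(X(-54) + (-1*(-3750) - 1*(-7114)))/(R(P) - 41641) = (-54 + (-1*(-3750) - 1*(-7114)))/(2*78 - 41641) = (-54 + (3750 + 7114))/(156 - 41641) = (-54 + 10864)/(-41485) = 10810*(-1/41485) = -2162/8297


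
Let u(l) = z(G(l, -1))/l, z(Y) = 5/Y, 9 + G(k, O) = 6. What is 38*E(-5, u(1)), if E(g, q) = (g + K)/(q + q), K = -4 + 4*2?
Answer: 57/5 ≈ 11.400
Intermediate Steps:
G(k, O) = -3 (G(k, O) = -9 + 6 = -3)
K = 4 (K = -4 + 8 = 4)
u(l) = -5/(3*l) (u(l) = (5/(-3))/l = (5*(-1/3))/l = -5/(3*l))
E(g, q) = (4 + g)/(2*q) (E(g, q) = (g + 4)/(q + q) = (4 + g)/((2*q)) = (4 + g)*(1/(2*q)) = (4 + g)/(2*q))
38*E(-5, u(1)) = 38*((4 - 5)/(2*((-5/3/1)))) = 38*((1/2)*(-1)/(-5/3*1)) = 38*((1/2)*(-1)/(-5/3)) = 38*((1/2)*(-3/5)*(-1)) = 38*(3/10) = 57/5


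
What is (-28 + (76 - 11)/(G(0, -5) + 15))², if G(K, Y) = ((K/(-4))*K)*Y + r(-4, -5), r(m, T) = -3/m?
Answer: 2262016/3969 ≈ 569.92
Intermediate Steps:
G(K, Y) = ¾ - Y*K²/4 (G(K, Y) = ((K/(-4))*K)*Y - 3/(-4) = ((K*(-¼))*K)*Y - 3*(-¼) = ((-K/4)*K)*Y + ¾ = (-K²/4)*Y + ¾ = -Y*K²/4 + ¾ = ¾ - Y*K²/4)
(-28 + (76 - 11)/(G(0, -5) + 15))² = (-28 + (76 - 11)/((¾ - ¼*(-5)*0²) + 15))² = (-28 + 65/((¾ - ¼*(-5)*0) + 15))² = (-28 + 65/((¾ + 0) + 15))² = (-28 + 65/(¾ + 15))² = (-28 + 65/(63/4))² = (-28 + 65*(4/63))² = (-28 + 260/63)² = (-1504/63)² = 2262016/3969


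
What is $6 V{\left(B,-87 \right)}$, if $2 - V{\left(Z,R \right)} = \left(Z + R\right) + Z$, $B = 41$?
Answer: $42$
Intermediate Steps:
$V{\left(Z,R \right)} = 2 - R - 2 Z$ ($V{\left(Z,R \right)} = 2 - \left(\left(Z + R\right) + Z\right) = 2 - \left(\left(R + Z\right) + Z\right) = 2 - \left(R + 2 Z\right) = 2 - R - 2 Z$)
$6 V{\left(B,-87 \right)} = 6 \left(2 - -87 - 82\right) = 6 \left(2 + 87 - 82\right) = 6 \cdot 7 = 42$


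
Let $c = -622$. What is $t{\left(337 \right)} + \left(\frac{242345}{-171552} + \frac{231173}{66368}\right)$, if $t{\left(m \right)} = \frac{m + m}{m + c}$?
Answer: $- \frac{3316707833}{11266963520} \approx -0.29437$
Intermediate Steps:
$t{\left(m \right)} = \frac{2 m}{-622 + m}$ ($t{\left(m \right)} = \frac{m + m}{m - 622} = \frac{2 m}{-622 + m}$)
$t{\left(337 \right)} + \left(\frac{242345}{-171552} + \frac{231173}{66368}\right) = 2 \cdot 337 \frac{1}{-622 + 337} + \left(\frac{242345}{-171552} + \frac{231173}{66368}\right) = 2 \cdot 337 \frac{1}{-285} + \left(242345 \left(- \frac{1}{171552}\right) + 231173 \cdot \frac{1}{66368}\right) = 2 \cdot 337 \left(- \frac{1}{285}\right) + \left(- \frac{242345}{171552} + \frac{231173}{66368}\right) = - \frac{674}{285} + \frac{736694923}{355798848} = - \frac{3316707833}{11266963520}$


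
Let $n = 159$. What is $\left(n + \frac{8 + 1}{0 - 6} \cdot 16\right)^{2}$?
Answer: $18225$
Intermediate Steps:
$\left(n + \frac{8 + 1}{0 - 6} \cdot 16\right)^{2} = \left(159 + \frac{8 + 1}{0 - 6} \cdot 16\right)^{2} = \left(159 + \frac{9}{-6} \cdot 16\right)^{2} = \left(159 + 9 \left(- \frac{1}{6}\right) 16\right)^{2} = \left(159 - 24\right)^{2} = 135^{2} = 18225$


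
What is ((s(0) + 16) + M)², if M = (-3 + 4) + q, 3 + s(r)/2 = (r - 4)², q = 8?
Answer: 2601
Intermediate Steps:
s(r) = -6 + 2*(-4 + r)² (s(r) = -6 + 2*(r - 4)² = -6 + 2*(-4 + r)²)
M = 9 (M = (-3 + 4) + 8 = 1 + 8 = 9)
((s(0) + 16) + M)² = (((-6 + 2*(-4 + 0)²) + 16) + 9)² = (((-6 + 2*(-4)²) + 16) + 9)² = (((-6 + 2*16) + 16) + 9)² = (((-6 + 32) + 16) + 9)² = ((26 + 16) + 9)² = (42 + 9)² = 51² = 2601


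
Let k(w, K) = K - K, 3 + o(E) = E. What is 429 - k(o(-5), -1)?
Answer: 429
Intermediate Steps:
o(E) = -3 + E
k(w, K) = 0
429 - k(o(-5), -1) = 429 - 1*0 = 429 + 0 = 429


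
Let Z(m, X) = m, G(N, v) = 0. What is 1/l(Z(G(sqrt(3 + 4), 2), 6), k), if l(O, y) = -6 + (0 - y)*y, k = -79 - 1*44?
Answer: -1/15135 ≈ -6.6072e-5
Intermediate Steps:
k = -123 (k = -79 - 44 = -123)
l(O, y) = -6 - y**2 (l(O, y) = -6 + (-y)*y = -6 - y**2)
1/l(Z(G(sqrt(3 + 4), 2), 6), k) = 1/(-6 - 1*(-123)**2) = 1/(-6 - 1*15129) = 1/(-6 - 15129) = 1/(-15135) = -1/15135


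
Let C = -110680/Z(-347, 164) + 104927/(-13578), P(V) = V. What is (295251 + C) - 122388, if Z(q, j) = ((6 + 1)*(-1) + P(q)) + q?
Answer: 1646770062827/9518178 ≈ 1.7301e+5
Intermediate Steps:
Z(q, j) = -7 + 2*q (Z(q, j) = ((6 + 1)*(-1) + q) + q = (7*(-1) + q) + q = (-7 + q) + q = -7 + 2*q)
C = 1429259213/9518178 (C = -110680/(-7 + 2*(-347)) + 104927/(-13578) = -110680/(-7 - 694) + 104927*(-1/13578) = -110680/(-701) - 104927/13578 = -110680*(-1/701) - 104927/13578 = 110680/701 - 104927/13578 = 1429259213/9518178 ≈ 150.16)
(295251 + C) - 122388 = (295251 + 1429259213/9518178) - 122388 = 2811680831891/9518178 - 122388 = 1646770062827/9518178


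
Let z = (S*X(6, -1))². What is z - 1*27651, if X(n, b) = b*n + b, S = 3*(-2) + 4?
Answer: -27455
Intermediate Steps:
S = -2 (S = -6 + 4 = -2)
X(n, b) = b + b*n
z = 196 (z = (-(-2)*(1 + 6))² = (-(-2)*7)² = (-2*(-7))² = 14² = 196)
z - 1*27651 = 196 - 1*27651 = 196 - 27651 = -27455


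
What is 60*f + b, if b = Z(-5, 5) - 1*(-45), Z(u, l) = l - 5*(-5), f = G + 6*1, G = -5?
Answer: 135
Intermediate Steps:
f = 1 (f = -5 + 6*1 = -5 + 6 = 1)
Z(u, l) = 25 + l (Z(u, l) = l + 25 = 25 + l)
b = 75 (b = (25 + 5) - 1*(-45) = 30 + 45 = 75)
60*f + b = 60*1 + 75 = 60 + 75 = 135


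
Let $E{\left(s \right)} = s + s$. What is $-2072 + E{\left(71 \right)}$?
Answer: $-1930$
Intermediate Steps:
$E{\left(s \right)} = 2 s$
$-2072 + E{\left(71 \right)} = -2072 + 2 \cdot 71 = -2072 + 142 = -1930$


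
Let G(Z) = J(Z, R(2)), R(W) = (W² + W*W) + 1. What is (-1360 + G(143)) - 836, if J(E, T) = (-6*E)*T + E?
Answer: -9775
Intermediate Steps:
R(W) = 1 + 2*W² (R(W) = (W² + W²) + 1 = 2*W² + 1 = 1 + 2*W²)
J(E, T) = E - 6*E*T (J(E, T) = -6*E*T + E = E - 6*E*T)
G(Z) = -53*Z (G(Z) = Z*(1 - 6*(1 + 2*2²)) = Z*(1 - 6*(1 + 2*4)) = Z*(1 - 6*(1 + 8)) = Z*(1 - 6*9) = Z*(1 - 54) = Z*(-53) = -53*Z)
(-1360 + G(143)) - 836 = (-1360 - 53*143) - 836 = (-1360 - 7579) - 836 = -8939 - 836 = -9775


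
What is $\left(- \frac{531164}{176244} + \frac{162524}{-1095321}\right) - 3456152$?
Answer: $- \frac{975422760282697}{282227711} \approx -3.4562 \cdot 10^{6}$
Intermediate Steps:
$\left(- \frac{531164}{176244} + \frac{162524}{-1095321}\right) - 3456152 = \left(\left(-531164\right) \frac{1}{176244} + 162524 \left(- \frac{1}{1095321}\right)\right) - 3456152 = \left(- \frac{6989}{2319} - \frac{162524}{1095321}\right) - 3456152 = - \frac{892454625}{282227711} - 3456152 = - \frac{975422760282697}{282227711}$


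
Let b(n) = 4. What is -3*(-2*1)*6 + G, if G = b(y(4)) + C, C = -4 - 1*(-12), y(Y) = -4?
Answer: 48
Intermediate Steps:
C = 8 (C = -4 + 12 = 8)
G = 12 (G = 4 + 8 = 12)
-3*(-2*1)*6 + G = -3*(-2*1)*6 + 12 = -(-6)*6 + 12 = -3*(-12) + 12 = 36 + 12 = 48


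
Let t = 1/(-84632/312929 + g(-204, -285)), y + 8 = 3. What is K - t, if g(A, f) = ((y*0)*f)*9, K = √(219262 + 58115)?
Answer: 312929/84632 + √277377 ≈ 530.36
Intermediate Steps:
y = -5 (y = -8 + 3 = -5)
K = √277377 ≈ 526.67
g(A, f) = 0 (g(A, f) = ((-5*0)*f)*9 = (0*f)*9 = 0*9 = 0)
t = -312929/84632 (t = 1/(-84632/312929 + 0) = 1/(-84632/312929) = -312929/84632 ≈ -3.6975)
K - t = √277377 - 1*(-312929/84632) = √277377 + 312929/84632 = 312929/84632 + √277377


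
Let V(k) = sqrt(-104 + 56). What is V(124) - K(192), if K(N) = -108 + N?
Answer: -84 + 4*I*sqrt(3) ≈ -84.0 + 6.9282*I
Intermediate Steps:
V(k) = 4*I*sqrt(3) (V(k) = sqrt(-48) = 4*I*sqrt(3))
V(124) - K(192) = 4*I*sqrt(3) - (-108 + 192) = 4*I*sqrt(3) - 1*84 = 4*I*sqrt(3) - 84 = -84 + 4*I*sqrt(3)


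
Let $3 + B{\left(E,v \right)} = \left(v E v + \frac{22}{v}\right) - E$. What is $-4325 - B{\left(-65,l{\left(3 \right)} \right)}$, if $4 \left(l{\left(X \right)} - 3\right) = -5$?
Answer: $- \frac{470457}{112} \approx -4200.5$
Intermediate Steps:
$l{\left(X \right)} = \frac{7}{4}$ ($l{\left(X \right)} = 3 + \frac{1}{4} \left(-5\right) = 3 - \frac{5}{4} = \frac{7}{4}$)
$B{\left(E,v \right)} = -3 - E + \frac{22}{v} + E v^{2}$ ($B{\left(E,v \right)} = -3 - \left(E - \frac{22}{v} - v E v\right) = -3 - \left(E - \frac{22}{v} - E v v\right) = -3 - \left(E - \frac{22}{v} - E v^{2}\right) = -3 + \left(- E + \frac{22}{v} + E v^{2}\right) = -3 - E + \frac{22}{v} + E v^{2}$)
$-4325 - B{\left(-65,l{\left(3 \right)} \right)} = -4325 - \left(-3 - -65 + \frac{22}{\frac{7}{4}} - 65 \left(\frac{7}{4}\right)^{2}\right) = -4325 - \left(-3 + 65 + 22 \cdot \frac{4}{7} - \frac{3185}{16}\right) = -4325 - \left(-3 + 65 + \frac{88}{7} - \frac{3185}{16}\right) = -4325 - - \frac{13943}{112} = -4325 + \frac{13943}{112} = - \frac{470457}{112}$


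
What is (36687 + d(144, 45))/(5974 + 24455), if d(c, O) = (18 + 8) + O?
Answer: 36758/30429 ≈ 1.2080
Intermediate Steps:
d(c, O) = 26 + O
(36687 + d(144, 45))/(5974 + 24455) = (36687 + (26 + 45))/(5974 + 24455) = (36687 + 71)/30429 = 36758*(1/30429) = 36758/30429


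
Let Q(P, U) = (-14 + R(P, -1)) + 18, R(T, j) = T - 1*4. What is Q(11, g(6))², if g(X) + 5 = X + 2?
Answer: 121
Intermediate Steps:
g(X) = -3 + X (g(X) = -5 + (X + 2) = -5 + (2 + X) = -3 + X)
R(T, j) = -4 + T (R(T, j) = T - 4 = -4 + T)
Q(P, U) = P (Q(P, U) = (-14 + (-4 + P)) + 18 = (-18 + P) + 18 = P)
Q(11, g(6))² = 11² = 121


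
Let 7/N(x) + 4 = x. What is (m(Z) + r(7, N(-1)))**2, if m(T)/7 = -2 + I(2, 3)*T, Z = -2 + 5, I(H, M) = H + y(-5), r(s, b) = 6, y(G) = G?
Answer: 5041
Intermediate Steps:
N(x) = 7/(-4 + x)
I(H, M) = -5 + H (I(H, M) = H - 5 = -5 + H)
Z = 3
m(T) = -14 - 21*T (m(T) = 7*(-2 + (-5 + 2)*T) = 7*(-2 - 3*T) = -14 - 21*T)
(m(Z) + r(7, N(-1)))**2 = ((-14 - 21*3) + 6)**2 = ((-14 - 63) + 6)**2 = (-77 + 6)**2 = (-71)**2 = 5041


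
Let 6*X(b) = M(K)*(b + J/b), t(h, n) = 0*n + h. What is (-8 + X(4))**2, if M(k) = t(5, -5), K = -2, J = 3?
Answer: 9409/576 ≈ 16.335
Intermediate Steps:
t(h, n) = h (t(h, n) = 0 + h = h)
M(k) = 5
X(b) = 5/(2*b) + 5*b/6 (X(b) = (5*(b + 3/b))/6 = (5*b + 15/b)/6 = 5/(2*b) + 5*b/6)
(-8 + X(4))**2 = (-8 + (5/6)*(3 + 4**2)/4)**2 = (-8 + (5/6)*(1/4)*(3 + 16))**2 = (-8 + (5/6)*(1/4)*19)**2 = (-8 + 95/24)**2 = (-97/24)**2 = 9409/576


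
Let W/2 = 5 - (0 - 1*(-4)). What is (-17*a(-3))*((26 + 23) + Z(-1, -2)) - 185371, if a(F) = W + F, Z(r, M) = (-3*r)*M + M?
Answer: -184674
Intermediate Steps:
Z(r, M) = M - 3*M*r (Z(r, M) = -3*M*r + M = M - 3*M*r)
W = 2 (W = 2*(5 - (0 - 1*(-4))) = 2*(5 - (0 + 4)) = 2*(5 - 1*4) = 2*(5 - 4) = 2*1 = 2)
a(F) = 2 + F
(-17*a(-3))*((26 + 23) + Z(-1, -2)) - 185371 = (-17*(2 - 3))*((26 + 23) - 2*(1 - 3*(-1))) - 185371 = (-17*(-1))*(49 - 2*(1 + 3)) - 185371 = 17*(49 - 2*4) - 185371 = 17*(49 - 8) - 185371 = 17*41 - 185371 = 697 - 185371 = -184674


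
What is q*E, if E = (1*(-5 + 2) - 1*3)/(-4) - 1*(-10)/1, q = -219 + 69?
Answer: -1725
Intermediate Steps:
q = -150
E = 23/2 (E = (1*(-3) - 3)*(-¼) + 10*1 = (-3 - 3)*(-¼) + 10 = -6*(-¼) + 10 = 3/2 + 10 = 23/2 ≈ 11.500)
q*E = -150*23/2 = -1725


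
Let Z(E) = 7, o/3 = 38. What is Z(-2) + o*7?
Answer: 805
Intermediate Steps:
o = 114 (o = 3*38 = 114)
Z(-2) + o*7 = 7 + 114*7 = 7 + 798 = 805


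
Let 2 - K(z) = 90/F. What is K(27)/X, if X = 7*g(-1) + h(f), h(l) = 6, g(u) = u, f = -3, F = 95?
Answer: -20/19 ≈ -1.0526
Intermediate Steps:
K(z) = 20/19 (K(z) = 2 - 90/95 = 2 - 1*18/19 = 2 - 18/19 = 20/19)
X = -1 (X = 7*(-1) + 6 = -7 + 6 = -1)
K(27)/X = (20/19)/(-1) = (20/19)*(-1) = -20/19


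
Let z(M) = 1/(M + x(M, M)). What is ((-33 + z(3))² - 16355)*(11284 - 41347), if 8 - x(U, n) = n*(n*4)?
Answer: 286788964737/625 ≈ 4.5886e+8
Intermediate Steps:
x(U, n) = 8 - 4*n² (x(U, n) = 8 - n*n*4 = 8 - n*4*n = 8 - 4*n²)
z(M) = 1/(8 + M - 4*M²) (z(M) = 1/(M + (8 - 4*M²)) = 1/(8 + M - 4*M²))
((-33 + z(3))² - 16355)*(11284 - 41347) = ((-33 + 1/(8 + 3 - 4*3²))² - 16355)*(11284 - 41347) = ((-33 + 1/(8 + 3 - 4*9))² - 16355)*(-30063) = ((-33 + 1/(8 + 3 - 36))² - 16355)*(-30063) = ((-33 + 1/(-25))² - 16355)*(-30063) = ((-33 - 1/25)² - 16355)*(-30063) = ((-826/25)² - 16355)*(-30063) = (682276/625 - 16355)*(-30063) = -9539599/625*(-30063) = 286788964737/625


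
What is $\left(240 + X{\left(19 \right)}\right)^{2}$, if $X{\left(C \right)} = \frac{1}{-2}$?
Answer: $\frac{229441}{4} \approx 57360.0$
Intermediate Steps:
$X{\left(C \right)} = - \frac{1}{2}$
$\left(240 + X{\left(19 \right)}\right)^{2} = \left(240 - \frac{1}{2}\right)^{2} = \left(\frac{479}{2}\right)^{2} = \frac{229441}{4}$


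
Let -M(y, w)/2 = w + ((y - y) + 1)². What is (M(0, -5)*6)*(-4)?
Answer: -192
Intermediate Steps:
M(y, w) = -2 - 2*w (M(y, w) = -2*(w + ((y - y) + 1)²) = -2*(w + (0 + 1)²) = -2*(w + 1²) = -2*(w + 1) = -2*(1 + w) = -2 - 2*w)
(M(0, -5)*6)*(-4) = ((-2 - 2*(-5))*6)*(-4) = ((-2 + 10)*6)*(-4) = (8*6)*(-4) = 48*(-4) = -192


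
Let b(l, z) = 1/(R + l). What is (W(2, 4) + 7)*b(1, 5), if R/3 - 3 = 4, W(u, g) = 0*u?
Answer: 7/22 ≈ 0.31818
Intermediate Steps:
W(u, g) = 0
R = 21 (R = 9 + 3*4 = 9 + 12 = 21)
b(l, z) = 1/(21 + l)
(W(2, 4) + 7)*b(1, 5) = (0 + 7)/(21 + 1) = 7/22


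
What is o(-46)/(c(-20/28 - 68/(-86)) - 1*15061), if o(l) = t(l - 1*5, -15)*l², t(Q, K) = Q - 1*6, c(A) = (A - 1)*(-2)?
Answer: 12101404/1510935 ≈ 8.0092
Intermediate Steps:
c(A) = 2 - 2*A (c(A) = (-1 + A)*(-2) = 2 - 2*A)
t(Q, K) = -6 + Q (t(Q, K) = Q - 6 = -6 + Q)
o(l) = l²*(-11 + l) (o(l) = (-6 + (l - 1*5))*l² = (-6 + (l - 5))*l² = (-6 + (-5 + l))*l² = (-11 + l)*l² = l²*(-11 + l))
o(-46)/(c(-20/28 - 68/(-86)) - 1*15061) = ((-46)²*(-11 - 46))/((2 - 2*(-20/28 - 68/(-86))) - 1*15061) = (2116*(-57))/((2 - 2*(-20*1/28 - 68*(-1/86))) - 15061) = -120612/((2 - 2*(-5/7 + 34/43)) - 15061) = -120612/((2 - 2*23/301) - 15061) = -120612/((2 - 46/301) - 15061) = -120612/(556/301 - 15061) = -120612/(-4532805/301) = -120612*(-301/4532805) = 12101404/1510935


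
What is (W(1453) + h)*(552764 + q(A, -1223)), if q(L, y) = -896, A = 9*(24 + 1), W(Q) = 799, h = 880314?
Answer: 486258069084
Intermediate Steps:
A = 225 (A = 9*25 = 225)
(W(1453) + h)*(552764 + q(A, -1223)) = (799 + 880314)*(552764 - 896) = 881113*551868 = 486258069084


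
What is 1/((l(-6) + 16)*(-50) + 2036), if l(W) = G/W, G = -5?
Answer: 3/3583 ≈ 0.00083729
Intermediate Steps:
l(W) = -5/W
1/((l(-6) + 16)*(-50) + 2036) = 1/((-5/(-6) + 16)*(-50) + 2036) = 1/((-5*(-⅙) + 16)*(-50) + 2036) = 1/((⅚ + 16)*(-50) + 2036) = 1/((101/6)*(-50) + 2036) = 1/(-2525/3 + 2036) = 1/(3583/3) = 3/3583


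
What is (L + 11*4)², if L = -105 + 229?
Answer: 28224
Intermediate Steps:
L = 124
(L + 11*4)² = (124 + 11*4)² = (124 + 44)² = 168² = 28224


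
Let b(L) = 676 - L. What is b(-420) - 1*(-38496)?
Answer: 39592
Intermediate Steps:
b(-420) - 1*(-38496) = (676 - 1*(-420)) - 1*(-38496) = (676 + 420) + 38496 = 1096 + 38496 = 39592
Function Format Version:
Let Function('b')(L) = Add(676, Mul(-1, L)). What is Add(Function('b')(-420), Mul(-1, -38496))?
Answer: 39592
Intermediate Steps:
Add(Function('b')(-420), Mul(-1, -38496)) = Add(Add(676, Mul(-1, -420)), Mul(-1, -38496)) = Add(Add(676, 420), 38496) = Add(1096, 38496) = 39592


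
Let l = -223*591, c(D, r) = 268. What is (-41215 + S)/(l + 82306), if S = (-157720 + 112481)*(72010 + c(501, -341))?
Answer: 3269825657/49487 ≈ 66074.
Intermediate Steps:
l = -131793
S = -3269784442 (S = (-157720 + 112481)*(72010 + 268) = -45239*72278 = -3269784442)
(-41215 + S)/(l + 82306) = (-41215 - 3269784442)/(-131793 + 82306) = -3269825657/(-49487) = -3269825657*(-1/49487) = 3269825657/49487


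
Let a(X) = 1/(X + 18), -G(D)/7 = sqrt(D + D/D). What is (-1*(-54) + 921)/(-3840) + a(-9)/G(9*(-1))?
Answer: -65/256 + I*sqrt(2)/252 ≈ -0.25391 + 0.005612*I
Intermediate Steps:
G(D) = -7*sqrt(1 + D) (G(D) = -7*sqrt(D + D/D) = -7*sqrt(D + 1) = -7*sqrt(1 + D))
a(X) = 1/(18 + X)
(-1*(-54) + 921)/(-3840) + a(-9)/G(9*(-1)) = (-1*(-54) + 921)/(-3840) + 1/((18 - 9)*((-7*sqrt(1 + 9*(-1))))) = (54 + 921)*(-1/3840) + 1/(9*((-7*sqrt(1 - 9)))) = 975*(-1/3840) + 1/(9*((-14*I*sqrt(2)))) = -65/256 + 1/(9*((-14*I*sqrt(2)))) = -65/256 + (I*sqrt(2)/28)/9 = -65/256 + I*sqrt(2)/252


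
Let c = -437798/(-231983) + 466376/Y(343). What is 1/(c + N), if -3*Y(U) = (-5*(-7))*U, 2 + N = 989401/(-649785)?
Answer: -361924515845655/42772564943291831 ≈ -0.0084616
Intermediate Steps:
N = -2288971/649785 (N = -2 + 989401/(-649785) = -2 + 989401*(-1/649785) = -2 - 989401/649785 = -2288971/649785 ≈ -3.5227)
Y(U) = -35*U/3 (Y(U) = -(-5*(-7))*U/3 = -35*U/3)
c = -319318145834/2784955915 (c = -437798/(-231983) + 466376/((-35/3*343)) = -437798*(-1/231983) + 466376/(-12005/3) = 437798/231983 + 466376*(-3/12005) = 437798/231983 - 1399128/12005 = -319318145834/2784955915 ≈ -114.66)
1/(c + N) = 1/(-319318145834/2784955915 - 2288971/649785) = 1/(-42772564943291831/361924515845655) = -361924515845655/42772564943291831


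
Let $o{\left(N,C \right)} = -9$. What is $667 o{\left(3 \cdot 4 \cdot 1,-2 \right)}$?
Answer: $-6003$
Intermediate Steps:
$667 o{\left(3 \cdot 4 \cdot 1,-2 \right)} = 667 \left(-9\right) = -6003$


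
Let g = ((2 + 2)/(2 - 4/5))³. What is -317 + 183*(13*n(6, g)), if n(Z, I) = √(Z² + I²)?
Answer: -317 + 1586*√256561/9 ≈ 88943.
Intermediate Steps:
g = 1000/27 (g = (4/(2 - 4*⅕))³ = (4/(2 - ⅘))³ = (4/(6/5))³ = (4*(⅚))³ = (10/3)³ = 1000/27 ≈ 37.037)
n(Z, I) = √(I² + Z²)
-317 + 183*(13*n(6, g)) = -317 + 183*(13*√((1000/27)² + 6²)) = -317 + 183*(13*√(1000000/729 + 36)) = -317 + 183*(13*√(1026244/729)) = -317 + 183*(13*(2*√256561/27)) = -317 + 183*(26*√256561/27) = -317 + 1586*√256561/9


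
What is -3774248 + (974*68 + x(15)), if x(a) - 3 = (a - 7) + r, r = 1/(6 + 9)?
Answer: -55620074/15 ≈ -3.7080e+6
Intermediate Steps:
r = 1/15 ≈ 0.066667
x(a) = -59/15 + a (x(a) = 3 + ((a - 7) + 1/15) = 3 + ((-7 + a) + 1/15) = 3 + (-104/15 + a) = -59/15 + a)
-3774248 + (974*68 + x(15)) = -3774248 + (974*68 + (-59/15 + 15)) = -3774248 + (66232 + 166/15) = -3774248 + 993646/15 = -55620074/15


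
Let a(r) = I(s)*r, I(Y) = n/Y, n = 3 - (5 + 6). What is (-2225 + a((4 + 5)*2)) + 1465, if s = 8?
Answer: -778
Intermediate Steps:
n = -8 (n = 3 - 1*11 = 3 - 11 = -8)
I(Y) = -8/Y
a(r) = -r (a(r) = (-8/8)*r = (-8*⅛)*r = -r)
(-2225 + a((4 + 5)*2)) + 1465 = (-2225 - (4 + 5)*2) + 1465 = (-2225 - 9*2) + 1465 = (-2225 - 1*18) + 1465 = (-2225 - 18) + 1465 = -2243 + 1465 = -778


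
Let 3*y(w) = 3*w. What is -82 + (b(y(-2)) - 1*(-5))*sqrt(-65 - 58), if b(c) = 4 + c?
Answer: -82 + 7*I*sqrt(123) ≈ -82.0 + 77.634*I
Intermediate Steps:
y(w) = w (y(w) = (3*w)/3 = w)
-82 + (b(y(-2)) - 1*(-5))*sqrt(-65 - 58) = -82 + ((4 - 2) - 1*(-5))*sqrt(-65 - 58) = -82 + (2 + 5)*sqrt(-123) = -82 + 7*(I*sqrt(123)) = -82 + 7*I*sqrt(123)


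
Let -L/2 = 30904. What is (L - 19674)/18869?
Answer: -81482/18869 ≈ -4.3183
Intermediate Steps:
L = -61808 (L = -2*30904 = -61808)
(L - 19674)/18869 = (-61808 - 19674)/18869 = -81482*1/18869 = -81482/18869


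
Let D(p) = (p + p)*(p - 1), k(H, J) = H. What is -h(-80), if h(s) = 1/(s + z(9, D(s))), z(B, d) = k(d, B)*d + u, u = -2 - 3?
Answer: -1/167961515 ≈ -5.9537e-9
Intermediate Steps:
u = -5
D(p) = 2*p*(-1 + p) (D(p) = (2*p)*(-1 + p) = 2*p*(-1 + p))
z(B, d) = -5 + d² (z(B, d) = d*d - 5 = d² - 5 = -5 + d²)
h(s) = 1/(-5 + s + 4*s²*(-1 + s)²) (h(s) = 1/(s + (-5 + (2*s*(-1 + s))²)) = 1/(s + (-5 + 4*s²*(-1 + s)²)) = 1/(-5 + s + 4*s²*(-1 + s)²))
-h(-80) = -1/(-5 - 80 + 4*(-80)²*(-1 - 80)²) = -1/(-5 - 80 + 4*6400*(-81)²) = -1/(-5 - 80 + 4*6400*6561) = -1/(-5 - 80 + 167961600) = -1/167961515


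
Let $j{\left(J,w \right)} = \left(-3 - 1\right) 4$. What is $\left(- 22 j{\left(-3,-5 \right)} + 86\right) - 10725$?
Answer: $-10287$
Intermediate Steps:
$j{\left(J,w \right)} = -16$ ($j{\left(J,w \right)} = \left(-4\right) 4 = -16$)
$\left(- 22 j{\left(-3,-5 \right)} + 86\right) - 10725 = \left(\left(-22\right) \left(-16\right) + 86\right) - 10725 = \left(352 + 86\right) - 10725 = 438 - 10725 = -10287$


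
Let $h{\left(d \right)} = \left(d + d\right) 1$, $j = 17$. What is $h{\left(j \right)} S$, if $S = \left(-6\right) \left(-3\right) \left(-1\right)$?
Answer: $-612$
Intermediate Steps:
$S = -18$ ($S = 18 \left(-1\right) = -18$)
$h{\left(d \right)} = 2 d$ ($h{\left(d \right)} = 2 d 1 = 2 d$)
$h{\left(j \right)} S = 2 \cdot 17 \left(-18\right) = 34 \left(-18\right) = -612$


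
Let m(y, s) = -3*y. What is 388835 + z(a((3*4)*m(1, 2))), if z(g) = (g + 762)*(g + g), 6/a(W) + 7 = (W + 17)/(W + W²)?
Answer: 30277146461075/78127921 ≈ 3.8753e+5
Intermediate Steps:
a(W) = 6/(-7 + (17 + W)/(W + W²)) (a(W) = 6/(-7 + (W + 17)/(W + W²)) = 6/(-7 + (17 + W)/(W + W²)))
z(g) = 2*g*(762 + g) (z(g) = (762 + g)*(2*g) = 2*g*(762 + g))
388835 + z(a((3*4)*m(1, 2))) = 388835 + 2*(-6*(3*4)*(-3*1)*(1 + (3*4)*(-3*1))/(-17 + 6*((3*4)*(-3*1)) + 7*((3*4)*(-3*1))²))*(762 - 6*(3*4)*(-3*1)*(1 + (3*4)*(-3*1))/(-17 + 6*((3*4)*(-3*1)) + 7*((3*4)*(-3*1))²)) = 388835 + 2*(-6*12*(-3)*(1 + 12*(-3))/(-17 + 6*(12*(-3)) + 7*(12*(-3))²))*(762 - 6*12*(-3)*(1 + 12*(-3))/(-17 + 6*(12*(-3)) + 7*(12*(-3))²)) = 388835 + 2*(-6*(-36)*(1 - 36)/(-17 + 6*(-36) + 7*(-36)²))*(762 - 6*(-36)*(1 - 36)/(-17 + 6*(-36) + 7*(-36)²)) = 388835 + 2*(-6*(-36)*(-35)/(-17 - 216 + 7*1296))*(762 - 6*(-36)*(-35)/(-17 - 216 + 7*1296)) = 388835 + 2*(-6*(-36)*(-35)/(-17 - 216 + 9072))*(762 - 6*(-36)*(-35)/(-17 - 216 + 9072)) = 388835 + 2*(-6*(-36)*(-35)/8839)*(762 - 6*(-36)*(-35)/8839) = 388835 + 2*(-6*(-36)*1/8839*(-35))*(762 - 6*(-36)*1/8839*(-35)) = 388835 + 2*(-7560/8839)*(762 - 7560/8839) = 388835 + 2*(-7560/8839)*(6727758/8839) = 388835 - 101723700960/78127921 = 30277146461075/78127921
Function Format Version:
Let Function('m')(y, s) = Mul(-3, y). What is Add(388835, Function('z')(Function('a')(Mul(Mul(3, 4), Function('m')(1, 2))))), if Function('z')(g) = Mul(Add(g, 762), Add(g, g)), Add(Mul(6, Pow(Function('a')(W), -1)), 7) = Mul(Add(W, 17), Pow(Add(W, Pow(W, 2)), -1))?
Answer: Rational(30277146461075, 78127921) ≈ 3.8753e+5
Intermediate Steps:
Function('a')(W) = Mul(6, Pow(Add(-7, Mul(Pow(Add(W, Pow(W, 2)), -1), Add(17, W))), -1)) (Function('a')(W) = Mul(6, Pow(Add(-7, Mul(Add(W, 17), Pow(Add(W, Pow(W, 2)), -1))), -1)) = Mul(6, Pow(Add(-7, Mul(Add(17, W), Pow(Add(W, Pow(W, 2)), -1))), -1)) = Mul(6, Pow(Add(-7, Mul(Pow(Add(W, Pow(W, 2)), -1), Add(17, W))), -1)))
Function('z')(g) = Mul(2, g, Add(762, g)) (Function('z')(g) = Mul(Add(762, g), Mul(2, g)) = Mul(2, g, Add(762, g)))
Add(388835, Function('z')(Function('a')(Mul(Mul(3, 4), Function('m')(1, 2))))) = Add(388835, Mul(2, Mul(-6, Mul(Mul(3, 4), Mul(-3, 1)), Pow(Add(-17, Mul(6, Mul(Mul(3, 4), Mul(-3, 1))), Mul(7, Pow(Mul(Mul(3, 4), Mul(-3, 1)), 2))), -1), Add(1, Mul(Mul(3, 4), Mul(-3, 1)))), Add(762, Mul(-6, Mul(Mul(3, 4), Mul(-3, 1)), Pow(Add(-17, Mul(6, Mul(Mul(3, 4), Mul(-3, 1))), Mul(7, Pow(Mul(Mul(3, 4), Mul(-3, 1)), 2))), -1), Add(1, Mul(Mul(3, 4), Mul(-3, 1))))))) = Add(388835, Mul(2, Mul(-6, Mul(12, -3), Pow(Add(-17, Mul(6, Mul(12, -3)), Mul(7, Pow(Mul(12, -3), 2))), -1), Add(1, Mul(12, -3))), Add(762, Mul(-6, Mul(12, -3), Pow(Add(-17, Mul(6, Mul(12, -3)), Mul(7, Pow(Mul(12, -3), 2))), -1), Add(1, Mul(12, -3)))))) = Add(388835, Mul(2, Mul(-6, -36, Pow(Add(-17, Mul(6, -36), Mul(7, Pow(-36, 2))), -1), Add(1, -36)), Add(762, Mul(-6, -36, Pow(Add(-17, Mul(6, -36), Mul(7, Pow(-36, 2))), -1), Add(1, -36))))) = Add(388835, Mul(2, Mul(-6, -36, Pow(Add(-17, -216, Mul(7, 1296)), -1), -35), Add(762, Mul(-6, -36, Pow(Add(-17, -216, Mul(7, 1296)), -1), -35)))) = Add(388835, Mul(2, Mul(-6, -36, Pow(Add(-17, -216, 9072), -1), -35), Add(762, Mul(-6, -36, Pow(Add(-17, -216, 9072), -1), -35)))) = Add(388835, Mul(2, Mul(-6, -36, Pow(8839, -1), -35), Add(762, Mul(-6, -36, Pow(8839, -1), -35)))) = Add(388835, Mul(2, Mul(-6, -36, Rational(1, 8839), -35), Add(762, Mul(-6, -36, Rational(1, 8839), -35)))) = Add(388835, Mul(2, Rational(-7560, 8839), Add(762, Rational(-7560, 8839)))) = Add(388835, Mul(2, Rational(-7560, 8839), Rational(6727758, 8839))) = Add(388835, Rational(-101723700960, 78127921)) = Rational(30277146461075, 78127921)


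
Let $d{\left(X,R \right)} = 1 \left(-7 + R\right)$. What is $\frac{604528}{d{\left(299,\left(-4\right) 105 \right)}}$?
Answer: $- \frac{604528}{427} \approx -1415.8$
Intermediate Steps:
$d{\left(X,R \right)} = -7 + R$
$\frac{604528}{d{\left(299,\left(-4\right) 105 \right)}} = \frac{604528}{-7 - 420} = \frac{604528}{-427} = 604528 \left(- \frac{1}{427}\right) = - \frac{604528}{427}$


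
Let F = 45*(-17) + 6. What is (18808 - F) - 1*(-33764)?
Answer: 53331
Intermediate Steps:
F = -759 (F = -765 + 6 = -759)
(18808 - F) - 1*(-33764) = (18808 - 1*(-759)) - 1*(-33764) = (18808 + 759) + 33764 = 19567 + 33764 = 53331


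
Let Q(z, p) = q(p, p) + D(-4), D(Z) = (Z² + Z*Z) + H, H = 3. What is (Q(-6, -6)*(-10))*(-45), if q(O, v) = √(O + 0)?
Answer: 15750 + 450*I*√6 ≈ 15750.0 + 1102.3*I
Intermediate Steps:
q(O, v) = √O
D(Z) = 3 + 2*Z² (D(Z) = (Z² + Z*Z) + 3 = (Z² + Z²) + 3 = 2*Z² + 3 = 3 + 2*Z²)
Q(z, p) = 35 + √p (Q(z, p) = √p + (3 + 2*(-4)²) = √p + (3 + 2*16) = √p + (3 + 32) = √p + 35 = 35 + √p)
(Q(-6, -6)*(-10))*(-45) = ((35 + √(-6))*(-10))*(-45) = ((35 + I*√6)*(-10))*(-45) = (-350 - 10*I*√6)*(-45) = 15750 + 450*I*√6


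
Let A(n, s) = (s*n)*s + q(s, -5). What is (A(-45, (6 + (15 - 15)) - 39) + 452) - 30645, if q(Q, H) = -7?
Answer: -79205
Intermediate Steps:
A(n, s) = -7 + n*s² (A(n, s) = (s*n)*s - 7 = (n*s)*s - 7 = n*s² - 7 = -7 + n*s²)
(A(-45, (6 + (15 - 15)) - 39) + 452) - 30645 = ((-7 - 45*((6 + (15 - 15)) - 39)²) + 452) - 30645 = ((-7 - 45*((6 + 0) - 39)²) + 452) - 30645 = ((-7 - 45*(6 - 39)²) + 452) - 30645 = ((-7 - 45*(-33)²) + 452) - 30645 = ((-7 - 45*1089) + 452) - 30645 = ((-7 - 49005) + 452) - 30645 = (-49012 + 452) - 30645 = -48560 - 30645 = -79205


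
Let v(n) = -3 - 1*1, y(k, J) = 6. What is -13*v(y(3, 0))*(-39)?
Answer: -2028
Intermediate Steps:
v(n) = -4 (v(n) = -3 - 1 = -4)
-13*v(y(3, 0))*(-39) = -13*(-4)*(-39) = 52*(-39) = -2028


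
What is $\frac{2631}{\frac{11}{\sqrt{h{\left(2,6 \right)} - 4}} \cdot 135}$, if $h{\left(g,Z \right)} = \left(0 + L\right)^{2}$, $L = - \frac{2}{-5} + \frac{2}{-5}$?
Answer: $\frac{1754 i}{495} \approx 3.5434 i$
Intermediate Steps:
$L = 0$ ($L = \left(-2\right) \left(- \frac{1}{5}\right) + 2 \left(- \frac{1}{5}\right) = \frac{2}{5} - \frac{2}{5} = 0$)
$h{\left(g,Z \right)} = 0$ ($h{\left(g,Z \right)} = \left(0 + 0\right)^{2} = 0^{2} = 0$)
$\frac{2631}{\frac{11}{\sqrt{h{\left(2,6 \right)} - 4}} \cdot 135} = \frac{2631}{\frac{11}{\sqrt{0 - 4}} \cdot 135} = \frac{2631}{\frac{11}{\sqrt{-4}} \cdot 135} = \frac{2631}{\frac{11}{2 i} 135} = \frac{2631}{11 \left(- \frac{i}{2}\right) 135} = \frac{2631}{- \frac{11 i}{2} \cdot 135} = \frac{2631}{\left(- \frac{1485}{2}\right) i} = 2631 \frac{2 i}{1485} = \frac{1754 i}{495}$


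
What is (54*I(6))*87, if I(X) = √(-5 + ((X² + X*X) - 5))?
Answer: 4698*√62 ≈ 36992.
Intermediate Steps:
I(X) = √(-10 + 2*X²) (I(X) = √(-5 + ((X² + X²) - 5)) = √(-5 + (2*X² - 5)) = √(-5 + (-5 + 2*X²)) = √(-10 + 2*X²))
(54*I(6))*87 = (54*√(-10 + 2*6²))*87 = (54*√(-10 + 2*36))*87 = (54*√(-10 + 72))*87 = (54*√62)*87 = 4698*√62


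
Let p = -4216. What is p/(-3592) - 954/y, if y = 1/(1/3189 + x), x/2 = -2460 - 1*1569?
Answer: 3669064045703/477287 ≈ 7.6873e+6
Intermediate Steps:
x = -8058 (x = 2*(-2460 - 1*1569) = 2*(-2460 - 1569) = 2*(-4029) = -8058)
y = -3189/25696961 (y = 1/(1/3189 - 8058) = 1/(-25696961/3189) = -3189/25696961 ≈ -0.00012410)
p/(-3592) - 954/y = -4216/(-3592) - 954/(-3189/25696961) = -4216*(-1/3592) - 954*(-25696961/3189) = 527/449 + 8171633598/1063 = 3669064045703/477287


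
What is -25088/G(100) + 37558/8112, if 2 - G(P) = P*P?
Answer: 144754685/20275944 ≈ 7.1392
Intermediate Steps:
G(P) = 2 - P² (G(P) = 2 - P*P = 2 - P²)
-25088/G(100) + 37558/8112 = -25088/(2 - 1*100²) + 37558/8112 = -25088/(2 - 1*10000) + 37558*(1/8112) = -25088/(2 - 10000) + 18779/4056 = -25088/(-9998) + 18779/4056 = -25088*(-1/9998) + 18779/4056 = 12544/4999 + 18779/4056 = 144754685/20275944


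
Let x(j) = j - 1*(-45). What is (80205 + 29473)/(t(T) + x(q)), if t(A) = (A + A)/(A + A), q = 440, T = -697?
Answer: 54839/243 ≈ 225.67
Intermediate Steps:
x(j) = 45 + j (x(j) = j + 45 = 45 + j)
t(A) = 1 (t(A) = (2*A)/((2*A)) = (2*A)*(1/(2*A)) = 1)
(80205 + 29473)/(t(T) + x(q)) = (80205 + 29473)/(1 + (45 + 440)) = 109678/(1 + 485) = 109678/486 = 109678*(1/486) = 54839/243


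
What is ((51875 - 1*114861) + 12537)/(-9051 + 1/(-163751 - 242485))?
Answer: 20494199964/3676842037 ≈ 5.5739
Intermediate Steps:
((51875 - 1*114861) + 12537)/(-9051 + 1/(-163751 - 242485)) = ((51875 - 114861) + 12537)/(-9051 + 1/(-406236)) = (-62986 + 12537)/(-9051 - 1/406236) = -50449/(-3676842037/406236) = -50449*(-406236/3676842037) = 20494199964/3676842037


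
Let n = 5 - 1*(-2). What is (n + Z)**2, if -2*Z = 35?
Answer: 441/4 ≈ 110.25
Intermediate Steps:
Z = -35/2 (Z = -1/2*35 = -35/2 ≈ -17.500)
n = 7 (n = 5 + 2 = 7)
(n + Z)**2 = (7 - 35/2)**2 = (-21/2)**2 = 441/4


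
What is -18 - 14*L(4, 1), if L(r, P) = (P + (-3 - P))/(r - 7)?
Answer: -32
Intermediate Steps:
L(r, P) = -3/(-7 + r)
-18 - 14*L(4, 1) = -18 - (-42)/(-7 + 4) = -18 - (-42)/(-3) = -18 - (-42)*(-1)/3 = -18 - 14*1 = -18 - 14 = -32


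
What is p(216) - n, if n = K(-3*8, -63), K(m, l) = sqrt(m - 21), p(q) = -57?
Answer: -57 - 3*I*sqrt(5) ≈ -57.0 - 6.7082*I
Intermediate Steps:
K(m, l) = sqrt(-21 + m)
n = 3*I*sqrt(5) (n = sqrt(-21 - 3*8) = sqrt(-21 - 24) = sqrt(-45) = 3*I*sqrt(5) ≈ 6.7082*I)
p(216) - n = -57 - 3*I*sqrt(5)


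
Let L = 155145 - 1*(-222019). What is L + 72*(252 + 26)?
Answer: 397180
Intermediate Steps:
L = 377164 (L = 155145 + 222019 = 377164)
L + 72*(252 + 26) = 377164 + 72*(252 + 26) = 377164 + 72*278 = 377164 + 20016 = 397180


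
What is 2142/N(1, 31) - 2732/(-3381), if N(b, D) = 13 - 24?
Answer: -7212050/37191 ≈ -193.92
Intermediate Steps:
N(b, D) = -11
2142/N(1, 31) - 2732/(-3381) = 2142/(-11) - 2732/(-3381) = 2142*(-1/11) - 2732*(-1/3381) = -2142/11 + 2732/3381 = -7212050/37191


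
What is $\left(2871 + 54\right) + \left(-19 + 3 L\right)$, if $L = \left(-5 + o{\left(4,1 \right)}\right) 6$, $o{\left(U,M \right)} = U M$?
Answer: $2888$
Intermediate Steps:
$o{\left(U,M \right)} = M U$
$L = -6$ ($L = \left(-5 + 1 \cdot 4\right) 6 = \left(-5 + 4\right) 6 = \left(-1\right) 6 = -6$)
$\left(2871 + 54\right) + \left(-19 + 3 L\right) = \left(2871 + 54\right) + \left(-19 + 3 \left(-6\right)\right) = 2925 - 37 = 2888$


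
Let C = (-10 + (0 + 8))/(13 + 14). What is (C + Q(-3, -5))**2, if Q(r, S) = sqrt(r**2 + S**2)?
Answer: 24790/729 - 4*sqrt(34)/27 ≈ 33.142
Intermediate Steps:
Q(r, S) = sqrt(S**2 + r**2)
C = -2/27 (C = (-10 + 8)/27 = -2*1/27 = -2/27 ≈ -0.074074)
(C + Q(-3, -5))**2 = (-2/27 + sqrt((-5)**2 + (-3)**2))**2 = (-2/27 + sqrt(25 + 9))**2 = (-2/27 + sqrt(34))**2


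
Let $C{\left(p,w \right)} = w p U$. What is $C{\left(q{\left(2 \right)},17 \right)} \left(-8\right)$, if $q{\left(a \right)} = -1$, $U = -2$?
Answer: $-272$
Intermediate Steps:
$C{\left(p,w \right)} = - 2 p w$ ($C{\left(p,w \right)} = w p \left(-2\right) = w \left(- 2 p\right) = - 2 p w$)
$C{\left(q{\left(2 \right)},17 \right)} \left(-8\right) = \left(-2\right) \left(-1\right) 17 \left(-8\right) = 34 \left(-8\right) = -272$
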